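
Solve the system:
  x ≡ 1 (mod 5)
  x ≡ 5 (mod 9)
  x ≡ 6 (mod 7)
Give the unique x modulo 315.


Moduli 5, 9, 7 are pairwise coprime; by CRT there is a unique solution modulo M = 5 · 9 · 7 = 315.
Solve pairwise, accumulating the modulus:
  Start with x ≡ 1 (mod 5).
  Combine with x ≡ 5 (mod 9): since gcd(5, 9) = 1, we get a unique residue mod 45.
    Write x = 1 + 5·t and substitute into x ≡ 5 (mod 9): 5·t ≡ 5 − 1 = 4 (mod 9).
    The inverse of 5 mod 9 is 2 (since 5·2 = 10 = 1·9 + 1), so t ≡ 2·4 = 8 ≡ 8 (mod 9).
    Then x = 1 + 5·8 = 41, valid modulo lcm(5, 9) = 45: x ≡ 41 (mod 45).
  Combine with x ≡ 6 (mod 7): since gcd(45, 7) = 1, we get a unique residue mod 315.
    Write x = 41 + 45·t and substitute into x ≡ 6 (mod 7): 45·t ≡ 6 − 41 = -35 (mod 7).
    Reduce coefficients mod 7: 3·t ≡ 0 (mod 7).
    The inverse of 3 mod 7 is 5 (since 3·5 = 15 = 2·7 + 1), so t ≡ 5·0 = 0 ≡ 0 (mod 7).
    Then x = 41 + 45·0 = 41, valid modulo lcm(45, 7) = 315: x ≡ 41 (mod 315).
Verify: 41 mod 5 = 1 ✓, 41 mod 9 = 5 ✓, 41 mod 7 = 6 ✓.

x ≡ 41 (mod 315).


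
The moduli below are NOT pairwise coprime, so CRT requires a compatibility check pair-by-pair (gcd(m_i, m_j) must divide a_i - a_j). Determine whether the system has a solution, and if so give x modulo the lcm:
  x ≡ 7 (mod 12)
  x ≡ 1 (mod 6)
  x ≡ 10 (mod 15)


Moduli 12, 6, 15 are not pairwise coprime, so CRT works modulo lcm(m_i) when all pairwise compatibility conditions hold.
Pairwise compatibility: gcd(m_i, m_j) must divide a_i - a_j for every pair.
Merge one congruence at a time:
  Start: x ≡ 7 (mod 12).
  Combine with x ≡ 1 (mod 6): gcd(12, 6) = 6; 1 - 7 = -6, which IS divisible by 6, so compatible.
    Write x = 7 + 12·t and substitute into x ≡ 1 (mod 6): 12·t ≡ 1 − 7 = -6 (mod 6).
    Divide the congruence (and modulus) by g = 6: 2·t ≡ -1 (mod 1).
    Modulo 1 every t works; take t = 0.
    Then x = 7 + 12·0 = 7, valid modulo lcm(12, 6) = 12: x ≡ 7 (mod 12).
  Combine with x ≡ 10 (mod 15): gcd(12, 15) = 3; 10 - 7 = 3, which IS divisible by 3, so compatible.
    Write x = 7 + 12·t and substitute into x ≡ 10 (mod 15): 12·t ≡ 10 − 7 = 3 (mod 15).
    Divide the congruence (and modulus) by g = 3: 4·t ≡ 1 (mod 5).
    The inverse of 4 mod 5 is 4 (since 4·4 = 16 = 3·5 + 1), so t ≡ 4·1 = 4 ≡ 4 (mod 5).
    Then x = 7 + 12·4 = 55, valid modulo lcm(12, 15) = 60: x ≡ 55 (mod 60).
Verify: 55 mod 12 = 7, 55 mod 6 = 1, 55 mod 15 = 10.

x ≡ 55 (mod 60).


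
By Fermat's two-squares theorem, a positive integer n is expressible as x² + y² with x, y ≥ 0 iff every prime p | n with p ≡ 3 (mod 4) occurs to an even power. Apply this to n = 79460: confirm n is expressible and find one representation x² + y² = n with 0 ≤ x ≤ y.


Step 1: Factor n = 79460 = 2^2 · 5 · 29 · 137.
Step 2: Check the mod-4 condition on each prime factor: 2 = 2 (special); 5 ≡ 1 (mod 4), exponent 1; 29 ≡ 1 (mod 4), exponent 1; 137 ≡ 1 (mod 4), exponent 1.
All primes ≡ 3 (mod 4) appear to even exponent (or don't appear), so by the two-squares theorem n IS expressible as a sum of two squares.
Step 3: Build a representation. Group n = k² · m with k = 2 and m = 5 · 29 · 137 = 19865 (a product of primes ≡ 1 (mod 4)); a representation of m scales to one of n via (k·x)² + (k·y)² = k²(x² + y²). Each prime p ≡ 1 (mod 4) is itself a sum of two squares; find a² by testing p − a² for a perfect square:
  5: 5 − 1² = 4 = 2² ⇒ 5 = 1² + 2².
  29: 29 − 1² = 28, 29 − 2² = 25 = 5² ⇒ 29 = 2² + 5².
  137: 137 − 1² = 136, 137 − 2² = 133, 137 − 3² = 128, 137 − 4² = 121 = 11² ⇒ 137 = 4² + 11².
  Combine using the Brahmagupta–Fibonacci identity (a² + b²)(c² + d²) = (ac − bd)² + (ad + bc)² = (ac + bd)² + (ad − bc)²:
  5 · 29 = 145: from (1² + 2²)(2² + 5²), take (1·2 − 2·5, 1·5 + 2·2) = (2 − 10, 5 + 4) = (-8, 9); dropping signs (only squares matter) gives (8, 9); check 8² + 9² = 64 + 81 = 145 ✓.
  145 · 137 = 19865: from (8² + 9²)(4² + 11²), take (8·4 − 9·11, 8·11 + 9·4) = (32 − 99, 88 + 36) = (-67, 124); dropping signs (only squares matter) gives (67, 124); check 67² + 124² = 4489 + 15376 = 19865 ✓.
  Scale by k = 2: (2·67, 2·124) = (134, 248).
Step 4: Order so x ≤ y and verify: 134² + 248² = 17956 + 61504 = 79460 = n. ✓

n = 79460 = 134² + 248² (one valid representation with x ≤ y).


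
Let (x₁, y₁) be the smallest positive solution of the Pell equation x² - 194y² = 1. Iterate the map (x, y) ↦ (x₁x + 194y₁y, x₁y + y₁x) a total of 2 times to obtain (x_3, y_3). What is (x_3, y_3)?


Step 1: Find the fundamental solution (x₁, y₁) of x² - 194y² = 1.
  Expand √194 as a continued fraction. a₀ = ⌊√194⌋ = 13; iterate m_{k+1} = d_k·a_k − m_k, d_{k+1} = (194 − m_{k+1}²)/d_k, a_{k+1} = ⌊(a₀ + m_{k+1})/d_{k+1}⌋ (starting m₀ = 0, d₀ = 1), with convergents p_k = a_k·p_{k-1} + p_{k-2}, q_k = a_k·q_{k-1} + q_{k-2} (p₋₁ = 1, q₋₁ = 0):
  k = 0: a₀ = 13; p₀/q₀ = 13/1; p₀² − 194·q₀² = 169 − 194 = -25.
  k = 1: m = 13, d = 25, a = ⌊(13 + 13)/25⌋ = 1; p/q = (1·13 + 1)/(1·1 + 0) = 14/1; p² − 194·q² = 196 − 194 = 2.
  k = 2: m = 12, d = 2, a = ⌊(13 + 12)/2⌋ = 12; p/q = (12·14 + 13)/(12·1 + 1) = 181/13; p² − 194·q² = 32761 − 32786 = -25.
  k = 3: m = 12, d = 25, a = ⌊(13 + 12)/25⌋ = 1; p/q = (1·181 + 14)/(1·13 + 1) = 195/14; p² − 194·q² = 38025 − 38024 = 1.
  The first convergent with p² − 194·q² = 1 gives the fundamental solution (x₁, y₁) = (195, 14).
Step 2: Apply the recurrence (x_{n+1}, y_{n+1}) = (x₁x_n + 194y₁y_n, x₁y_n + y₁x_n) repeatedly.
  From (x_1, y_1) = (195, 14): x_2 = 195·195 + 194·14·14 = 76049; y_2 = 195·14 + 14·195 = 5460.
  From (x_2, y_2) = (76049, 5460): x_3 = 195·76049 + 194·14·5460 = 29658915; y_3 = 195·5460 + 14·76049 = 2129386.
Step 3: Verify x_3² - 194·y_3² = 879651238977225 - 879651238977224 = 1 (should be 1). ✓

(x_1, y_1) = (195, 14); (x_3, y_3) = (29658915, 2129386).


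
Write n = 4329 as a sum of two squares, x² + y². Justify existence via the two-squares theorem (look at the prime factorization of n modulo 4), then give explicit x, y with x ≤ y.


Step 1: Factor n = 4329 = 3^2 · 13 · 37.
Step 2: Check the mod-4 condition on each prime factor: 3 ≡ 3 (mod 4), exponent 2 (must be even); 13 ≡ 1 (mod 4), exponent 1; 37 ≡ 1 (mod 4), exponent 1.
All primes ≡ 3 (mod 4) appear to even exponent (or don't appear), so by the two-squares theorem n IS expressible as a sum of two squares.
Step 3: Build a representation. Group n = k² · m with k = 3 and m = 13 · 37 = 481 (a product of primes ≡ 1 (mod 4)); a representation of m scales to one of n via (k·x)² + (k·y)² = k²(x² + y²). Each prime p ≡ 1 (mod 4) is itself a sum of two squares; find a² by testing p − a² for a perfect square:
  13: 13 − 1² = 12, 13 − 2² = 9 = 3² ⇒ 13 = 2² + 3².
  37: 37 − 1² = 36 = 6² ⇒ 37 = 1² + 6².
  Combine using the Brahmagupta–Fibonacci identity (a² + b²)(c² + d²) = (ac − bd)² + (ad + bc)² = (ac + bd)² + (ad − bc)²:
  13 · 37 = 481: from (2² + 3²)(1² + 6²), take (2·1 − 3·6, 2·6 + 3·1) = (2 − 18, 12 + 3) = (-16, 15); dropping signs (only squares matter) gives (16, 15); check 16² + 15² = 256 + 225 = 481 ✓.
  Scale by k = 3: (3·16, 3·15) = (48, 45).
Step 4: Order so x ≤ y and verify: 45² + 48² = 2025 + 2304 = 4329 = n. ✓

n = 4329 = 45² + 48² (one valid representation with x ≤ y).


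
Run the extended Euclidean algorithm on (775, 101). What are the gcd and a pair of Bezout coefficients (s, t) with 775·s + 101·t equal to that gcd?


Euclidean algorithm on (775, 101) — divide until remainder is 0:
  775 = 7 · 101 + 68
  101 = 1 · 68 + 33
  68 = 2 · 33 + 2
  33 = 16 · 2 + 1
  2 = 2 · 1 + 0
gcd(775, 101) = 1.
Track Bezout coefficients alongside the remainders: start with r₀ = 775 = a·1 + b·0 (s = 1, t = 0) and r₁ = 101 = a·0 + b·1 (s = 0, t = 1); each new remainder r_{k+1} = r_{k-1} − q_k·r_k inherits s_{k+1} = s_{k-1} − q_k·s_k, t_{k+1} = t_{k-1} − q_k·t_k, so r_k = a·s_k + b·t_k at every step:
  q = 7: r = 68, s = 1 − 7·0 = 1, t = 0 − 7·1 = -7  (check: 775·1 + 101·(-7) = 68)
  q = 1: r = 33, s = 0 − 1·1 = -1, t = 1 − 1·(-7) = 8  (check: 775·(-1) + 101·8 = 33)
  q = 2: r = 2, s = 1 − 2·(-1) = 3, t = -7 − 2·8 = -23  (check: 775·3 + 101·(-23) = 2)
  q = 16: r = 1, s = -1 − 16·3 = -49, t = 8 − 16·(-23) = 376  (check: 775·(-49) + 101·376 = 1)
The row with r = 1 (the gcd) gives the Bezout coefficients s = -49, t = 376.
Result: 775 · (-49) + 101 · (376) = 1.

gcd(775, 101) = 1; s = -49, t = 376 (check: 775·(-49) + 101·376 = 1).


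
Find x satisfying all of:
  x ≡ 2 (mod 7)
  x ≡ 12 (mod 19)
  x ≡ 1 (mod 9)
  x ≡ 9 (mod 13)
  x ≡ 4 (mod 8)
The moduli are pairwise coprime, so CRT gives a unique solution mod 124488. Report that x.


Product of moduli M = 7 · 19 · 9 · 13 · 8 = 124488.
Merge one congruence at a time:
  Start: x ≡ 2 (mod 7).
  Combine with x ≡ 12 (mod 19); new modulus lcm = 133.
    Write x = 2 + 7·t and substitute into x ≡ 12 (mod 19): 7·t ≡ 12 − 2 = 10 (mod 19).
    The inverse of 7 mod 19 is 11 (since 7·11 = 77 = 4·19 + 1), so t ≡ 11·10 = 110 ≡ 15 (mod 19).
    Then x = 2 + 7·15 = 107, valid modulo lcm(7, 19) = 133: x ≡ 107 (mod 133).
  Combine with x ≡ 1 (mod 9); new modulus lcm = 1197.
    Write x = 107 + 133·t and substitute into x ≡ 1 (mod 9): 133·t ≡ 1 − 107 = -106 (mod 9).
    Reduce coefficients mod 9: 7·t ≡ 2 (mod 9).
    The inverse of 7 mod 9 is 4 (since 7·4 = 28 = 3·9 + 1), so t ≡ 4·2 = 8 ≡ 8 (mod 9).
    Then x = 107 + 133·8 = 1171, valid modulo lcm(133, 9) = 1197: x ≡ 1171 (mod 1197).
  Combine with x ≡ 9 (mod 13); new modulus lcm = 15561.
    Write x = 1171 + 1197·t and substitute into x ≡ 9 (mod 13): 1197·t ≡ 9 − 1171 = -1162 (mod 13).
    Reduce coefficients mod 13: 1·t ≡ 8 (mod 13).
    So t ≡ 8 (mod 13).
    Then x = 1171 + 1197·8 = 10747, valid modulo lcm(1197, 13) = 15561: x ≡ 10747 (mod 15561).
  Combine with x ≡ 4 (mod 8); new modulus lcm = 124488.
    Write x = 10747 + 15561·t and substitute into x ≡ 4 (mod 8): 15561·t ≡ 4 − 10747 = -10743 (mod 8).
    Reduce coefficients mod 8: 1·t ≡ 1 (mod 8).
    So t ≡ 1 (mod 8).
    Then x = 10747 + 15561·1 = 26308, valid modulo lcm(15561, 8) = 124488: x ≡ 26308 (mod 124488).
Verify against each original: 26308 mod 7 = 2, 26308 mod 19 = 12, 26308 mod 9 = 1, 26308 mod 13 = 9, 26308 mod 8 = 4.

x ≡ 26308 (mod 124488).


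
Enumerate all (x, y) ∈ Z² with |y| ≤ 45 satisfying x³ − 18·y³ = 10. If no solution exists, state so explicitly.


The equation is x³ - 18y³ = 10. For fixed y, x³ = 18·y³ + 10, so a solution requires the RHS to be a perfect cube.
Strategy: iterate y from -45 to 45, compute RHS = 18·y³ + 10, and check whether it is a (positive or negative) perfect cube.
Check small values of y:
  y = 0: RHS = 10 is not a perfect cube.
  y = 1: RHS = 28 is not a perfect cube.
  y = -1: RHS = -8 = (-2)³ ⇒ x = -2 works.
  y = 2: RHS = 154 is not a perfect cube.
  y = -2: RHS = -134 is not a perfect cube.
  y = 3: RHS = 496 is not a perfect cube.
  y = -3: RHS = -476 is not a perfect cube.
Continuing the search up to |y| = 45 finds no further solutions beyond those listed.
Collected solutions: (-2, -1).

Solutions (with |y| ≤ 45): (-2, -1).


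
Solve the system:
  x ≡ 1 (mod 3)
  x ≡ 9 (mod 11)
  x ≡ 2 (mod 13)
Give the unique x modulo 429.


Moduli 3, 11, 13 are pairwise coprime; by CRT there is a unique solution modulo M = 3 · 11 · 13 = 429.
Solve pairwise, accumulating the modulus:
  Start with x ≡ 1 (mod 3).
  Combine with x ≡ 9 (mod 11): since gcd(3, 11) = 1, we get a unique residue mod 33.
    Write x = 1 + 3·t and substitute into x ≡ 9 (mod 11): 3·t ≡ 9 − 1 = 8 (mod 11).
    The inverse of 3 mod 11 is 4 (since 3·4 = 12 = 1·11 + 1), so t ≡ 4·8 = 32 ≡ 10 (mod 11).
    Then x = 1 + 3·10 = 31, valid modulo lcm(3, 11) = 33: x ≡ 31 (mod 33).
  Combine with x ≡ 2 (mod 13): since gcd(33, 13) = 1, we get a unique residue mod 429.
    Write x = 31 + 33·t and substitute into x ≡ 2 (mod 13): 33·t ≡ 2 − 31 = -29 (mod 13).
    Reduce coefficients mod 13: 7·t ≡ 10 (mod 13).
    The inverse of 7 mod 13 is 2 (since 7·2 = 14 = 1·13 + 1), so t ≡ 2·10 = 20 ≡ 7 (mod 13).
    Then x = 31 + 33·7 = 262, valid modulo lcm(33, 13) = 429: x ≡ 262 (mod 429).
Verify: 262 mod 3 = 1 ✓, 262 mod 11 = 9 ✓, 262 mod 13 = 2 ✓.

x ≡ 262 (mod 429).


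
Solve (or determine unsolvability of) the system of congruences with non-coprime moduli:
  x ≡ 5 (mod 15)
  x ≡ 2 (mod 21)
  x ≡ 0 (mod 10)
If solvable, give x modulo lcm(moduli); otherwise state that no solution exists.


Moduli 15, 21, 10 are not pairwise coprime, so CRT works modulo lcm(m_i) when all pairwise compatibility conditions hold.
Pairwise compatibility: gcd(m_i, m_j) must divide a_i - a_j for every pair.
Merge one congruence at a time:
  Start: x ≡ 5 (mod 15).
  Combine with x ≡ 2 (mod 21): gcd(15, 21) = 3; 2 - 5 = -3, which IS divisible by 3, so compatible.
    Write x = 5 + 15·t and substitute into x ≡ 2 (mod 21): 15·t ≡ 2 − 5 = -3 (mod 21).
    Divide the congruence (and modulus) by g = 3: 5·t ≡ -1 (mod 7).
    Reduce coefficients mod 7: 5·t ≡ 6 (mod 7).
    The inverse of 5 mod 7 is 3 (since 5·3 = 15 = 2·7 + 1), so t ≡ 3·6 = 18 ≡ 4 (mod 7).
    Then x = 5 + 15·4 = 65, valid modulo lcm(15, 21) = 105: x ≡ 65 (mod 105).
  Combine with x ≡ 0 (mod 10): gcd(105, 10) = 5; 0 - 65 = -65, which IS divisible by 5, so compatible.
    Write x = 65 + 105·t and substitute into x ≡ 0 (mod 10): 105·t ≡ 0 − 65 = -65 (mod 10).
    Divide the congruence (and modulus) by g = 5: 21·t ≡ -13 (mod 2).
    Reduce coefficients mod 2: 1·t ≡ 1 (mod 2).
    So t ≡ 1 (mod 2).
    Then x = 65 + 105·1 = 170, valid modulo lcm(105, 10) = 210: x ≡ 170 (mod 210).
Verify: 170 mod 15 = 5, 170 mod 21 = 2, 170 mod 10 = 0.

x ≡ 170 (mod 210).


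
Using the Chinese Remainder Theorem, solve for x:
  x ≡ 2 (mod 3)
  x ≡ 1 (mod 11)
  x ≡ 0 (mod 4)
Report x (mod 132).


Moduli 3, 11, 4 are pairwise coprime; by CRT there is a unique solution modulo M = 3 · 11 · 4 = 132.
Solve pairwise, accumulating the modulus:
  Start with x ≡ 2 (mod 3).
  Combine with x ≡ 1 (mod 11): since gcd(3, 11) = 1, we get a unique residue mod 33.
    Write x = 2 + 3·t and substitute into x ≡ 1 (mod 11): 3·t ≡ 1 − 2 = -1 (mod 11).
    Reduce coefficients mod 11: 3·t ≡ 10 (mod 11).
    The inverse of 3 mod 11 is 4 (since 3·4 = 12 = 1·11 + 1), so t ≡ 4·10 = 40 ≡ 7 (mod 11).
    Then x = 2 + 3·7 = 23, valid modulo lcm(3, 11) = 33: x ≡ 23 (mod 33).
  Combine with x ≡ 0 (mod 4): since gcd(33, 4) = 1, we get a unique residue mod 132.
    Write x = 23 + 33·t and substitute into x ≡ 0 (mod 4): 33·t ≡ 0 − 23 = -23 (mod 4).
    Reduce coefficients mod 4: 1·t ≡ 1 (mod 4).
    So t ≡ 1 (mod 4).
    Then x = 23 + 33·1 = 56, valid modulo lcm(33, 4) = 132: x ≡ 56 (mod 132).
Verify: 56 mod 3 = 2 ✓, 56 mod 11 = 1 ✓, 56 mod 4 = 0 ✓.

x ≡ 56 (mod 132).


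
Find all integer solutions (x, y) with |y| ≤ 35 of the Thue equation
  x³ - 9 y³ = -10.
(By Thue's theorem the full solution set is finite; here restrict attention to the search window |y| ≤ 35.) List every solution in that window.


The equation is x³ - 9y³ = -10. For fixed y, x³ = 9·y³ − 10, so a solution requires the RHS to be a perfect cube.
Strategy: iterate y from -35 to 35, compute RHS = 9·y³ − 10, and check whether it is a (positive or negative) perfect cube.
Check small values of y:
  y = 0: RHS = -10 is not a perfect cube.
  y = 1: RHS = -1 = (-1)³ ⇒ x = -1 works.
  y = -1: RHS = -19 is not a perfect cube.
  y = 2: RHS = 62 is not a perfect cube.
  y = -2: RHS = -82 is not a perfect cube.
  y = 3: RHS = 233 is not a perfect cube.
  y = -3: RHS = -253 is not a perfect cube.
Continuing the search up to |y| = 35 finds no further solutions beyond those listed.
Collected solutions: (-1, 1).

Solutions (with |y| ≤ 35): (-1, 1).


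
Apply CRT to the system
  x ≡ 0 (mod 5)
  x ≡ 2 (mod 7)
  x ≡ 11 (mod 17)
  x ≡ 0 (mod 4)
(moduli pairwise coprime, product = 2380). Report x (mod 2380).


Product of moduli M = 5 · 7 · 17 · 4 = 2380.
Merge one congruence at a time:
  Start: x ≡ 0 (mod 5).
  Combine with x ≡ 2 (mod 7); new modulus lcm = 35.
    Write x = 0 + 5·t and substitute into x ≡ 2 (mod 7): 5·t ≡ 2 − 0 = 2 (mod 7).
    The inverse of 5 mod 7 is 3 (since 5·3 = 15 = 2·7 + 1), so t ≡ 3·2 = 6 ≡ 6 (mod 7).
    Then x = 0 + 5·6 = 30, valid modulo lcm(5, 7) = 35: x ≡ 30 (mod 35).
  Combine with x ≡ 11 (mod 17); new modulus lcm = 595.
    Write x = 30 + 35·t and substitute into x ≡ 11 (mod 17): 35·t ≡ 11 − 30 = -19 (mod 17).
    Reduce coefficients mod 17: 1·t ≡ 15 (mod 17).
    So t ≡ 15 (mod 17).
    Then x = 30 + 35·15 = 555, valid modulo lcm(35, 17) = 595: x ≡ 555 (mod 595).
  Combine with x ≡ 0 (mod 4); new modulus lcm = 2380.
    Write x = 555 + 595·t and substitute into x ≡ 0 (mod 4): 595·t ≡ 0 − 555 = -555 (mod 4).
    Reduce coefficients mod 4: 3·t ≡ 1 (mod 4).
    The inverse of 3 mod 4 is 3 (since 3·3 = 9 = 2·4 + 1), so t ≡ 3·1 = 3 ≡ 3 (mod 4).
    Then x = 555 + 595·3 = 2340, valid modulo lcm(595, 4) = 2380: x ≡ 2340 (mod 2380).
Verify against each original: 2340 mod 5 = 0, 2340 mod 7 = 2, 2340 mod 17 = 11, 2340 mod 4 = 0.

x ≡ 2340 (mod 2380).


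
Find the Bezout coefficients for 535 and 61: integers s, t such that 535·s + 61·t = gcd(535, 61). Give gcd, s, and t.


Euclidean algorithm on (535, 61) — divide until remainder is 0:
  535 = 8 · 61 + 47
  61 = 1 · 47 + 14
  47 = 3 · 14 + 5
  14 = 2 · 5 + 4
  5 = 1 · 4 + 1
  4 = 4 · 1 + 0
gcd(535, 61) = 1.
Track Bezout coefficients alongside the remainders: start with r₀ = 535 = a·1 + b·0 (s = 1, t = 0) and r₁ = 61 = a·0 + b·1 (s = 0, t = 1); each new remainder r_{k+1} = r_{k-1} − q_k·r_k inherits s_{k+1} = s_{k-1} − q_k·s_k, t_{k+1} = t_{k-1} − q_k·t_k, so r_k = a·s_k + b·t_k at every step:
  q = 8: r = 47, s = 1 − 8·0 = 1, t = 0 − 8·1 = -8  (check: 535·1 + 61·(-8) = 47)
  q = 1: r = 14, s = 0 − 1·1 = -1, t = 1 − 1·(-8) = 9  (check: 535·(-1) + 61·9 = 14)
  q = 3: r = 5, s = 1 − 3·(-1) = 4, t = -8 − 3·9 = -35  (check: 535·4 + 61·(-35) = 5)
  q = 2: r = 4, s = -1 − 2·4 = -9, t = 9 − 2·(-35) = 79  (check: 535·(-9) + 61·79 = 4)
  q = 1: r = 1, s = 4 − 1·(-9) = 13, t = -35 − 1·79 = -114  (check: 535·13 + 61·(-114) = 1)
The row with r = 1 (the gcd) gives the Bezout coefficients s = 13, t = -114.
Result: 535 · (13) + 61 · (-114) = 1.

gcd(535, 61) = 1; s = 13, t = -114 (check: 535·13 + 61·(-114) = 1).


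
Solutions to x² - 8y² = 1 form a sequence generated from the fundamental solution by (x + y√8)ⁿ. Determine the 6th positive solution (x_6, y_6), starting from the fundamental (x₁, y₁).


Step 1: Find the fundamental solution (x₁, y₁) of x² - 8y² = 1.
  Expand √8 as a continued fraction. a₀ = ⌊√8⌋ = 2; iterate m_{k+1} = d_k·a_k − m_k, d_{k+1} = (8 − m_{k+1}²)/d_k, a_{k+1} = ⌊(a₀ + m_{k+1})/d_{k+1}⌋ (starting m₀ = 0, d₀ = 1), with convergents p_k = a_k·p_{k-1} + p_{k-2}, q_k = a_k·q_{k-1} + q_{k-2} (p₋₁ = 1, q₋₁ = 0):
  k = 0: a₀ = 2; p₀/q₀ = 2/1; p₀² − 8·q₀² = 4 − 8 = -4.
  k = 1: m = 2, d = 4, a = ⌊(2 + 2)/4⌋ = 1; p/q = (1·2 + 1)/(1·1 + 0) = 3/1; p² − 8·q² = 9 − 8 = 1.
  The first convergent with p² − 8·q² = 1 gives the fundamental solution (x₁, y₁) = (3, 1).
Step 2: Apply the recurrence (x_{n+1}, y_{n+1}) = (x₁x_n + 8y₁y_n, x₁y_n + y₁x_n) repeatedly.
  From (x_1, y_1) = (3, 1): x_2 = 3·3 + 8·1·1 = 17; y_2 = 3·1 + 1·3 = 6.
  From (x_2, y_2) = (17, 6): x_3 = 3·17 + 8·1·6 = 99; y_3 = 3·6 + 1·17 = 35.
  From (x_3, y_3) = (99, 35): x_4 = 3·99 + 8·1·35 = 577; y_4 = 3·35 + 1·99 = 204.
  From (x_4, y_4) = (577, 204): x_5 = 3·577 + 8·1·204 = 3363; y_5 = 3·204 + 1·577 = 1189.
  From (x_5, y_5) = (3363, 1189): x_6 = 3·3363 + 8·1·1189 = 19601; y_6 = 3·1189 + 1·3363 = 6930.
Step 3: Verify x_6² - 8·y_6² = 384199201 - 384199200 = 1 (should be 1). ✓

(x_1, y_1) = (3, 1); (x_6, y_6) = (19601, 6930).


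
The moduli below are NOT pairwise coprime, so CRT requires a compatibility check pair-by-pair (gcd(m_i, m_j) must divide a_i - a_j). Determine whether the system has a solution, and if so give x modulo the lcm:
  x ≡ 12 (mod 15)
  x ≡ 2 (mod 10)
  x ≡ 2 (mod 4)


Moduli 15, 10, 4 are not pairwise coprime, so CRT works modulo lcm(m_i) when all pairwise compatibility conditions hold.
Pairwise compatibility: gcd(m_i, m_j) must divide a_i - a_j for every pair.
Merge one congruence at a time:
  Start: x ≡ 12 (mod 15).
  Combine with x ≡ 2 (mod 10): gcd(15, 10) = 5; 2 - 12 = -10, which IS divisible by 5, so compatible.
    Write x = 12 + 15·t and substitute into x ≡ 2 (mod 10): 15·t ≡ 2 − 12 = -10 (mod 10).
    Divide the congruence (and modulus) by g = 5: 3·t ≡ -2 (mod 2).
    Reduce coefficients mod 2: 1·t ≡ 0 (mod 2).
    So t ≡ 0 (mod 2).
    Then x = 12 + 15·0 = 12, valid modulo lcm(15, 10) = 30: x ≡ 12 (mod 30).
  Combine with x ≡ 2 (mod 4): gcd(30, 4) = 2; 2 - 12 = -10, which IS divisible by 2, so compatible.
    Write x = 12 + 30·t and substitute into x ≡ 2 (mod 4): 30·t ≡ 2 − 12 = -10 (mod 4).
    Divide the congruence (and modulus) by g = 2: 15·t ≡ -5 (mod 2).
    Reduce coefficients mod 2: 1·t ≡ 1 (mod 2).
    So t ≡ 1 (mod 2).
    Then x = 12 + 30·1 = 42, valid modulo lcm(30, 4) = 60: x ≡ 42 (mod 60).
Verify: 42 mod 15 = 12, 42 mod 10 = 2, 42 mod 4 = 2.

x ≡ 42 (mod 60).


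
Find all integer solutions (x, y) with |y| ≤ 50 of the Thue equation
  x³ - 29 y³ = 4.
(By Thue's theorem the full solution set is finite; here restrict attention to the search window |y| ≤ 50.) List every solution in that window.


The equation is x³ - 29y³ = 4. For fixed y, x³ = 29·y³ + 4, so a solution requires the RHS to be a perfect cube.
Strategy: iterate y from -50 to 50, compute RHS = 29·y³ + 4, and check whether it is a (positive or negative) perfect cube.
Check small values of y:
  y = 0: RHS = 4 is not a perfect cube.
  y = 1: RHS = 33 is not a perfect cube.
  y = -1: RHS = -25 is not a perfect cube.
  y = 2: RHS = 236 is not a perfect cube.
  y = -2: RHS = -228 is not a perfect cube.
  y = 3: RHS = 787 is not a perfect cube.
  y = -3: RHS = -779 is not a perfect cube.
Continuing the search up to |y| = 50 finds no solutions either.
No (x, y) in the scanned range satisfies the equation.

No integer solutions with |y| ≤ 50.


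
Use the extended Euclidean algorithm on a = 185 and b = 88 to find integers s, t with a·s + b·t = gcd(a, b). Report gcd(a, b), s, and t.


Euclidean algorithm on (185, 88) — divide until remainder is 0:
  185 = 2 · 88 + 9
  88 = 9 · 9 + 7
  9 = 1 · 7 + 2
  7 = 3 · 2 + 1
  2 = 2 · 1 + 0
gcd(185, 88) = 1.
Track Bezout coefficients alongside the remainders: start with r₀ = 185 = a·1 + b·0 (s = 1, t = 0) and r₁ = 88 = a·0 + b·1 (s = 0, t = 1); each new remainder r_{k+1} = r_{k-1} − q_k·r_k inherits s_{k+1} = s_{k-1} − q_k·s_k, t_{k+1} = t_{k-1} − q_k·t_k, so r_k = a·s_k + b·t_k at every step:
  q = 2: r = 9, s = 1 − 2·0 = 1, t = 0 − 2·1 = -2  (check: 185·1 + 88·(-2) = 9)
  q = 9: r = 7, s = 0 − 9·1 = -9, t = 1 − 9·(-2) = 19  (check: 185·(-9) + 88·19 = 7)
  q = 1: r = 2, s = 1 − 1·(-9) = 10, t = -2 − 1·19 = -21  (check: 185·10 + 88·(-21) = 2)
  q = 3: r = 1, s = -9 − 3·10 = -39, t = 19 − 3·(-21) = 82  (check: 185·(-39) + 88·82 = 1)
The row with r = 1 (the gcd) gives the Bezout coefficients s = -39, t = 82.
Result: 185 · (-39) + 88 · (82) = 1.

gcd(185, 88) = 1; s = -39, t = 82 (check: 185·(-39) + 88·82 = 1).


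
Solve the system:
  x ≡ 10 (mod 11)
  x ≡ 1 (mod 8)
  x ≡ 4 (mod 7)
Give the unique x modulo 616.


Moduli 11, 8, 7 are pairwise coprime; by CRT there is a unique solution modulo M = 11 · 8 · 7 = 616.
Solve pairwise, accumulating the modulus:
  Start with x ≡ 10 (mod 11).
  Combine with x ≡ 1 (mod 8): since gcd(11, 8) = 1, we get a unique residue mod 88.
    Write x = 10 + 11·t and substitute into x ≡ 1 (mod 8): 11·t ≡ 1 − 10 = -9 (mod 8).
    Reduce coefficients mod 8: 3·t ≡ 7 (mod 8).
    The inverse of 3 mod 8 is 3 (since 3·3 = 9 = 1·8 + 1), so t ≡ 3·7 = 21 ≡ 5 (mod 8).
    Then x = 10 + 11·5 = 65, valid modulo lcm(11, 8) = 88: x ≡ 65 (mod 88).
  Combine with x ≡ 4 (mod 7): since gcd(88, 7) = 1, we get a unique residue mod 616.
    Write x = 65 + 88·t and substitute into x ≡ 4 (mod 7): 88·t ≡ 4 − 65 = -61 (mod 7).
    Reduce coefficients mod 7: 4·t ≡ 2 (mod 7).
    The inverse of 4 mod 7 is 2 (since 4·2 = 8 = 1·7 + 1), so t ≡ 2·2 = 4 ≡ 4 (mod 7).
    Then x = 65 + 88·4 = 417, valid modulo lcm(88, 7) = 616: x ≡ 417 (mod 616).
Verify: 417 mod 11 = 10 ✓, 417 mod 8 = 1 ✓, 417 mod 7 = 4 ✓.

x ≡ 417 (mod 616).


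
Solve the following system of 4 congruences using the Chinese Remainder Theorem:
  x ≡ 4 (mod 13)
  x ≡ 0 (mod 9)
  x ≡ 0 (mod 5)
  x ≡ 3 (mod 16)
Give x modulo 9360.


Product of moduli M = 13 · 9 · 5 · 16 = 9360.
Merge one congruence at a time:
  Start: x ≡ 4 (mod 13).
  Combine with x ≡ 0 (mod 9); new modulus lcm = 117.
    Write x = 4 + 13·t and substitute into x ≡ 0 (mod 9): 13·t ≡ 0 − 4 = -4 (mod 9).
    Reduce coefficients mod 9: 4·t ≡ 5 (mod 9).
    The inverse of 4 mod 9 is 7 (since 4·7 = 28 = 3·9 + 1), so t ≡ 7·5 = 35 ≡ 8 (mod 9).
    Then x = 4 + 13·8 = 108, valid modulo lcm(13, 9) = 117: x ≡ 108 (mod 117).
  Combine with x ≡ 0 (mod 5); new modulus lcm = 585.
    Write x = 108 + 117·t and substitute into x ≡ 0 (mod 5): 117·t ≡ 0 − 108 = -108 (mod 5).
    Reduce coefficients mod 5: 2·t ≡ 2 (mod 5).
    The inverse of 2 mod 5 is 3 (since 2·3 = 6 = 1·5 + 1), so t ≡ 3·2 = 6 ≡ 1 (mod 5).
    Then x = 108 + 117·1 = 225, valid modulo lcm(117, 5) = 585: x ≡ 225 (mod 585).
  Combine with x ≡ 3 (mod 16); new modulus lcm = 9360.
    Write x = 225 + 585·t and substitute into x ≡ 3 (mod 16): 585·t ≡ 3 − 225 = -222 (mod 16).
    Reduce coefficients mod 16: 9·t ≡ 2 (mod 16).
    The inverse of 9 mod 16 is 9 (since 9·9 = 81 = 5·16 + 1), so t ≡ 9·2 = 18 ≡ 2 (mod 16).
    Then x = 225 + 585·2 = 1395, valid modulo lcm(585, 16) = 9360: x ≡ 1395 (mod 9360).
Verify against each original: 1395 mod 13 = 4, 1395 mod 9 = 0, 1395 mod 5 = 0, 1395 mod 16 = 3.

x ≡ 1395 (mod 9360).


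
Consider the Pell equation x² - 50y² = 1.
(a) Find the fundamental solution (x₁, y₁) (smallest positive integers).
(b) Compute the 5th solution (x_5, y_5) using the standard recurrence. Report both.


Step 1: Find the fundamental solution (x₁, y₁) of x² - 50y² = 1.
  Expand √50 as a continued fraction. a₀ = ⌊√50⌋ = 7; iterate m_{k+1} = d_k·a_k − m_k, d_{k+1} = (50 − m_{k+1}²)/d_k, a_{k+1} = ⌊(a₀ + m_{k+1})/d_{k+1}⌋ (starting m₀ = 0, d₀ = 1), with convergents p_k = a_k·p_{k-1} + p_{k-2}, q_k = a_k·q_{k-1} + q_{k-2} (p₋₁ = 1, q₋₁ = 0):
  k = 0: a₀ = 7; p₀/q₀ = 7/1; p₀² − 50·q₀² = 49 − 50 = -1.
  k = 1: m = 7, d = 1, a = ⌊(7 + 7)/1⌋ = 14; p/q = (14·7 + 1)/(14·1 + 0) = 99/14; p² − 50·q² = 9801 − 9800 = 1.
  The first convergent with p² − 50·q² = 1 gives the fundamental solution (x₁, y₁) = (99, 14).
Step 2: Apply the recurrence (x_{n+1}, y_{n+1}) = (x₁x_n + 50y₁y_n, x₁y_n + y₁x_n) repeatedly.
  From (x_1, y_1) = (99, 14): x_2 = 99·99 + 50·14·14 = 19601; y_2 = 99·14 + 14·99 = 2772.
  From (x_2, y_2) = (19601, 2772): x_3 = 99·19601 + 50·14·2772 = 3880899; y_3 = 99·2772 + 14·19601 = 548842.
  From (x_3, y_3) = (3880899, 548842): x_4 = 99·3880899 + 50·14·548842 = 768398401; y_4 = 99·548842 + 14·3880899 = 108667944.
  From (x_4, y_4) = (768398401, 108667944): x_5 = 99·768398401 + 50·14·108667944 = 152139002499; y_5 = 99·108667944 + 14·768398401 = 21515704070.
Step 3: Verify x_5² - 50·y_5² = 23146276081390728245001 - 23146276081390728245000 = 1 (should be 1). ✓

(x_1, y_1) = (99, 14); (x_5, y_5) = (152139002499, 21515704070).


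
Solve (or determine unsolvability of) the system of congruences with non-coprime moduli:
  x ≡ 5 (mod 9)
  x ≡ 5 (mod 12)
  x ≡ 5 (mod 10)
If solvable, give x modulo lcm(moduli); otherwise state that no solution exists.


Moduli 9, 12, 10 are not pairwise coprime, so CRT works modulo lcm(m_i) when all pairwise compatibility conditions hold.
Pairwise compatibility: gcd(m_i, m_j) must divide a_i - a_j for every pair.
Merge one congruence at a time:
  Start: x ≡ 5 (mod 9).
  Combine with x ≡ 5 (mod 12): gcd(9, 12) = 3; 5 - 5 = 0, which IS divisible by 3, so compatible.
    Write x = 5 + 9·t and substitute into x ≡ 5 (mod 12): 9·t ≡ 5 − 5 = 0 (mod 12).
    Divide the congruence (and modulus) by g = 3: 3·t ≡ 0 (mod 4).
    The inverse of 3 mod 4 is 3 (since 3·3 = 9 = 2·4 + 1), so t ≡ 3·0 = 0 ≡ 0 (mod 4).
    Then x = 5 + 9·0 = 5, valid modulo lcm(9, 12) = 36: x ≡ 5 (mod 36).
  Combine with x ≡ 5 (mod 10): gcd(36, 10) = 2; 5 - 5 = 0, which IS divisible by 2, so compatible.
    Write x = 5 + 36·t and substitute into x ≡ 5 (mod 10): 36·t ≡ 5 − 5 = 0 (mod 10).
    Divide the congruence (and modulus) by g = 2: 18·t ≡ 0 (mod 5).
    Reduce coefficients mod 5: 3·t ≡ 0 (mod 5).
    The inverse of 3 mod 5 is 2 (since 3·2 = 6 = 1·5 + 1), so t ≡ 2·0 = 0 ≡ 0 (mod 5).
    Then x = 5 + 36·0 = 5, valid modulo lcm(36, 10) = 180: x ≡ 5 (mod 180).
Verify: 5 mod 9 = 5, 5 mod 12 = 5, 5 mod 10 = 5.

x ≡ 5 (mod 180).


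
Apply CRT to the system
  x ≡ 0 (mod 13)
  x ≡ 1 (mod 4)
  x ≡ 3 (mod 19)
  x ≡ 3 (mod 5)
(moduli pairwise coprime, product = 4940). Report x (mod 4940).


Product of moduli M = 13 · 4 · 19 · 5 = 4940.
Merge one congruence at a time:
  Start: x ≡ 0 (mod 13).
  Combine with x ≡ 1 (mod 4); new modulus lcm = 52.
    Write x = 0 + 13·t and substitute into x ≡ 1 (mod 4): 13·t ≡ 1 − 0 = 1 (mod 4).
    Reduce coefficients mod 4: 1·t ≡ 1 (mod 4).
    So t ≡ 1 (mod 4).
    Then x = 0 + 13·1 = 13, valid modulo lcm(13, 4) = 52: x ≡ 13 (mod 52).
  Combine with x ≡ 3 (mod 19); new modulus lcm = 988.
    Write x = 13 + 52·t and substitute into x ≡ 3 (mod 19): 52·t ≡ 3 − 13 = -10 (mod 19).
    Reduce coefficients mod 19: 14·t ≡ 9 (mod 19).
    The inverse of 14 mod 19 is 15 (since 14·15 = 210 = 11·19 + 1), so t ≡ 15·9 = 135 ≡ 2 (mod 19).
    Then x = 13 + 52·2 = 117, valid modulo lcm(52, 19) = 988: x ≡ 117 (mod 988).
  Combine with x ≡ 3 (mod 5); new modulus lcm = 4940.
    Write x = 117 + 988·t and substitute into x ≡ 3 (mod 5): 988·t ≡ 3 − 117 = -114 (mod 5).
    Reduce coefficients mod 5: 3·t ≡ 1 (mod 5).
    The inverse of 3 mod 5 is 2 (since 3·2 = 6 = 1·5 + 1), so t ≡ 2·1 = 2 ≡ 2 (mod 5).
    Then x = 117 + 988·2 = 2093, valid modulo lcm(988, 5) = 4940: x ≡ 2093 (mod 4940).
Verify against each original: 2093 mod 13 = 0, 2093 mod 4 = 1, 2093 mod 19 = 3, 2093 mod 5 = 3.

x ≡ 2093 (mod 4940).


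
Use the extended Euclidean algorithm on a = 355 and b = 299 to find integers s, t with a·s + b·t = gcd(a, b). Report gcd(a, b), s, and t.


Euclidean algorithm on (355, 299) — divide until remainder is 0:
  355 = 1 · 299 + 56
  299 = 5 · 56 + 19
  56 = 2 · 19 + 18
  19 = 1 · 18 + 1
  18 = 18 · 1 + 0
gcd(355, 299) = 1.
Track Bezout coefficients alongside the remainders: start with r₀ = 355 = a·1 + b·0 (s = 1, t = 0) and r₁ = 299 = a·0 + b·1 (s = 0, t = 1); each new remainder r_{k+1} = r_{k-1} − q_k·r_k inherits s_{k+1} = s_{k-1} − q_k·s_k, t_{k+1} = t_{k-1} − q_k·t_k, so r_k = a·s_k + b·t_k at every step:
  q = 1: r = 56, s = 1 − 1·0 = 1, t = 0 − 1·1 = -1  (check: 355·1 + 299·(-1) = 56)
  q = 5: r = 19, s = 0 − 5·1 = -5, t = 1 − 5·(-1) = 6  (check: 355·(-5) + 299·6 = 19)
  q = 2: r = 18, s = 1 − 2·(-5) = 11, t = -1 − 2·6 = -13  (check: 355·11 + 299·(-13) = 18)
  q = 1: r = 1, s = -5 − 1·11 = -16, t = 6 − 1·(-13) = 19  (check: 355·(-16) + 299·19 = 1)
The row with r = 1 (the gcd) gives the Bezout coefficients s = -16, t = 19.
Result: 355 · (-16) + 299 · (19) = 1.

gcd(355, 299) = 1; s = -16, t = 19 (check: 355·(-16) + 299·19 = 1).


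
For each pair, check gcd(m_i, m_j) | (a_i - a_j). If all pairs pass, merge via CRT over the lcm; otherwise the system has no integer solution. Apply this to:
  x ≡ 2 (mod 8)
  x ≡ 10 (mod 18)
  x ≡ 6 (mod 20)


Moduli 8, 18, 20 are not pairwise coprime, so CRT works modulo lcm(m_i) when all pairwise compatibility conditions hold.
Pairwise compatibility: gcd(m_i, m_j) must divide a_i - a_j for every pair.
Merge one congruence at a time:
  Start: x ≡ 2 (mod 8).
  Combine with x ≡ 10 (mod 18): gcd(8, 18) = 2; 10 - 2 = 8, which IS divisible by 2, so compatible.
    Write x = 2 + 8·t and substitute into x ≡ 10 (mod 18): 8·t ≡ 10 − 2 = 8 (mod 18).
    Divide the congruence (and modulus) by g = 2: 4·t ≡ 4 (mod 9).
    The inverse of 4 mod 9 is 7 (since 4·7 = 28 = 3·9 + 1), so t ≡ 7·4 = 28 ≡ 1 (mod 9).
    Then x = 2 + 8·1 = 10, valid modulo lcm(8, 18) = 72: x ≡ 10 (mod 72).
  Combine with x ≡ 6 (mod 20): gcd(72, 20) = 4; 6 - 10 = -4, which IS divisible by 4, so compatible.
    Write x = 10 + 72·t and substitute into x ≡ 6 (mod 20): 72·t ≡ 6 − 10 = -4 (mod 20).
    Divide the congruence (and modulus) by g = 4: 18·t ≡ -1 (mod 5).
    Reduce coefficients mod 5: 3·t ≡ 4 (mod 5).
    The inverse of 3 mod 5 is 2 (since 3·2 = 6 = 1·5 + 1), so t ≡ 2·4 = 8 ≡ 3 (mod 5).
    Then x = 10 + 72·3 = 226, valid modulo lcm(72, 20) = 360: x ≡ 226 (mod 360).
Verify: 226 mod 8 = 2, 226 mod 18 = 10, 226 mod 20 = 6.

x ≡ 226 (mod 360).


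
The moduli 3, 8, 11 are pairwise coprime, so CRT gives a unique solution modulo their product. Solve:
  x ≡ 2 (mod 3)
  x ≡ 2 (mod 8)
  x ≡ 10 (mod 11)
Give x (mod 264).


Moduli 3, 8, 11 are pairwise coprime; by CRT there is a unique solution modulo M = 3 · 8 · 11 = 264.
Solve pairwise, accumulating the modulus:
  Start with x ≡ 2 (mod 3).
  Combine with x ≡ 2 (mod 8): since gcd(3, 8) = 1, we get a unique residue mod 24.
    Write x = 2 + 3·t and substitute into x ≡ 2 (mod 8): 3·t ≡ 2 − 2 = 0 (mod 8).
    The inverse of 3 mod 8 is 3 (since 3·3 = 9 = 1·8 + 1), so t ≡ 3·0 = 0 ≡ 0 (mod 8).
    Then x = 2 + 3·0 = 2, valid modulo lcm(3, 8) = 24: x ≡ 2 (mod 24).
  Combine with x ≡ 10 (mod 11): since gcd(24, 11) = 1, we get a unique residue mod 264.
    Write x = 2 + 24·t and substitute into x ≡ 10 (mod 11): 24·t ≡ 10 − 2 = 8 (mod 11).
    Reduce coefficients mod 11: 2·t ≡ 8 (mod 11).
    The inverse of 2 mod 11 is 6 (since 2·6 = 12 = 1·11 + 1), so t ≡ 6·8 = 48 ≡ 4 (mod 11).
    Then x = 2 + 24·4 = 98, valid modulo lcm(24, 11) = 264: x ≡ 98 (mod 264).
Verify: 98 mod 3 = 2 ✓, 98 mod 8 = 2 ✓, 98 mod 11 = 10 ✓.

x ≡ 98 (mod 264).


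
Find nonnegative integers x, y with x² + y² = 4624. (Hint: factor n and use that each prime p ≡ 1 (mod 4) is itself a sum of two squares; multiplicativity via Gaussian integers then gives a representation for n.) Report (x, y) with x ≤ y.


Step 1: Factor n = 4624 = 2^4 · 17^2.
Step 2: Check the mod-4 condition on each prime factor: 2 = 2 (special); 17 ≡ 1 (mod 4), exponent 2.
All primes ≡ 3 (mod 4) appear to even exponent (or don't appear), so by the two-squares theorem n IS expressible as a sum of two squares.
Step 3: Build a representation. Group n = k² · m with k = 4 and m = 17 · 17 = 289 (a product of primes ≡ 1 (mod 4)); a representation of m scales to one of n via (k·x)² + (k·y)² = k²(x² + y²). Each prime p ≡ 1 (mod 4) is itself a sum of two squares; find a² by testing p − a² for a perfect square:
  17: 17 − 1² = 16 = 4² ⇒ 17 = 1² + 4².
  Combine using the Brahmagupta–Fibonacci identity (a² + b²)(c² + d²) = (ac − bd)² + (ad + bc)² = (ac + bd)² + (ad − bc)²:
  17 · 17 = 289: from (1² + 4²)(1² + 4²), take (1·1 − 4·4, 1·4 + 4·1) = (1 − 16, 4 + 4) = (-15, 8); dropping signs (only squares matter) gives (15, 8); check 15² + 8² = 225 + 64 = 289 ✓.
  Scale by k = 4: (4·15, 4·8) = (60, 32).
Step 4: Order so x ≤ y and verify: 32² + 60² = 1024 + 3600 = 4624 = n. ✓

n = 4624 = 32² + 60² (one valid representation with x ≤ y).


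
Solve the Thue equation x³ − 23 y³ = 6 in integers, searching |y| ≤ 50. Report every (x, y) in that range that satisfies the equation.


The equation is x³ - 23y³ = 6. For fixed y, x³ = 23·y³ + 6, so a solution requires the RHS to be a perfect cube.
Strategy: iterate y from -50 to 50, compute RHS = 23·y³ + 6, and check whether it is a (positive or negative) perfect cube.
Check small values of y:
  y = 0: RHS = 6 is not a perfect cube.
  y = 1: RHS = 29 is not a perfect cube.
  y = -1: RHS = -17 is not a perfect cube.
  y = 2: RHS = 190 is not a perfect cube.
  y = -2: RHS = -178 is not a perfect cube.
  y = 3: RHS = 627 is not a perfect cube.
  y = -3: RHS = -615 is not a perfect cube.
Continuing the search up to |y| = 50 finds no solutions either.
No (x, y) in the scanned range satisfies the equation.

No integer solutions with |y| ≤ 50.


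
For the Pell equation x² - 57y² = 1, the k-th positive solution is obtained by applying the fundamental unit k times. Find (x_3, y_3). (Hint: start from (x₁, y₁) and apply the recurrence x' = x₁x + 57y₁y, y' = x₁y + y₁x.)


Step 1: Find the fundamental solution (x₁, y₁) of x² - 57y² = 1.
  Expand √57 as a continued fraction. a₀ = ⌊√57⌋ = 7; iterate m_{k+1} = d_k·a_k − m_k, d_{k+1} = (57 − m_{k+1}²)/d_k, a_{k+1} = ⌊(a₀ + m_{k+1})/d_{k+1}⌋ (starting m₀ = 0, d₀ = 1), with convergents p_k = a_k·p_{k-1} + p_{k-2}, q_k = a_k·q_{k-1} + q_{k-2} (p₋₁ = 1, q₋₁ = 0):
  k = 0: a₀ = 7; p₀/q₀ = 7/1; p₀² − 57·q₀² = 49 − 57 = -8.
  k = 1: m = 7, d = 8, a = ⌊(7 + 7)/8⌋ = 1; p/q = (1·7 + 1)/(1·1 + 0) = 8/1; p² − 57·q² = 64 − 57 = 7.
  k = 2: m = 1, d = 7, a = ⌊(7 + 1)/7⌋ = 1; p/q = (1·8 + 7)/(1·1 + 1) = 15/2; p² − 57·q² = 225 − 228 = -3.
  k = 3: m = 6, d = 3, a = ⌊(7 + 6)/3⌋ = 4; p/q = (4·15 + 8)/(4·2 + 1) = 68/9; p² − 57·q² = 4624 − 4617 = 7.
  k = 4: m = 6, d = 7, a = ⌊(7 + 6)/7⌋ = 1; p/q = (1·68 + 15)/(1·9 + 2) = 83/11; p² − 57·q² = 6889 − 6897 = -8.
  k = 5: m = 1, d = 8, a = ⌊(7 + 1)/8⌋ = 1; p/q = (1·83 + 68)/(1·11 + 9) = 151/20; p² − 57·q² = 22801 − 22800 = 1.
  The first convergent with p² − 57·q² = 1 gives the fundamental solution (x₁, y₁) = (151, 20).
Step 2: Apply the recurrence (x_{n+1}, y_{n+1}) = (x₁x_n + 57y₁y_n, x₁y_n + y₁x_n) repeatedly.
  From (x_1, y_1) = (151, 20): x_2 = 151·151 + 57·20·20 = 45601; y_2 = 151·20 + 20·151 = 6040.
  From (x_2, y_2) = (45601, 6040): x_3 = 151·45601 + 57·20·6040 = 13771351; y_3 = 151·6040 + 20·45601 = 1824060.
Step 3: Verify x_3² - 57·y_3² = 189650108365201 - 189650108365200 = 1 (should be 1). ✓

(x_1, y_1) = (151, 20); (x_3, y_3) = (13771351, 1824060).


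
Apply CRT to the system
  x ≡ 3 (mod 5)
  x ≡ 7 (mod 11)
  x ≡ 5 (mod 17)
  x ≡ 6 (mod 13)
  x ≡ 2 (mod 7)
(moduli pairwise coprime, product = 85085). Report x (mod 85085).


Product of moduli M = 5 · 11 · 17 · 13 · 7 = 85085.
Merge one congruence at a time:
  Start: x ≡ 3 (mod 5).
  Combine with x ≡ 7 (mod 11); new modulus lcm = 55.
    Write x = 3 + 5·t and substitute into x ≡ 7 (mod 11): 5·t ≡ 7 − 3 = 4 (mod 11).
    The inverse of 5 mod 11 is 9 (since 5·9 = 45 = 4·11 + 1), so t ≡ 9·4 = 36 ≡ 3 (mod 11).
    Then x = 3 + 5·3 = 18, valid modulo lcm(5, 11) = 55: x ≡ 18 (mod 55).
  Combine with x ≡ 5 (mod 17); new modulus lcm = 935.
    Write x = 18 + 55·t and substitute into x ≡ 5 (mod 17): 55·t ≡ 5 − 18 = -13 (mod 17).
    Reduce coefficients mod 17: 4·t ≡ 4 (mod 17).
    The inverse of 4 mod 17 is 13 (since 4·13 = 52 = 3·17 + 1), so t ≡ 13·4 = 52 ≡ 1 (mod 17).
    Then x = 18 + 55·1 = 73, valid modulo lcm(55, 17) = 935: x ≡ 73 (mod 935).
  Combine with x ≡ 6 (mod 13); new modulus lcm = 12155.
    Write x = 73 + 935·t and substitute into x ≡ 6 (mod 13): 935·t ≡ 6 − 73 = -67 (mod 13).
    Reduce coefficients mod 13: 12·t ≡ 11 (mod 13).
    The inverse of 12 mod 13 is 12 (since 12·12 = 144 = 11·13 + 1), so t ≡ 12·11 = 132 ≡ 2 (mod 13).
    Then x = 73 + 935·2 = 1943, valid modulo lcm(935, 13) = 12155: x ≡ 1943 (mod 12155).
  Combine with x ≡ 2 (mod 7); new modulus lcm = 85085.
    Write x = 1943 + 12155·t and substitute into x ≡ 2 (mod 7): 12155·t ≡ 2 − 1943 = -1941 (mod 7).
    Reduce coefficients mod 7: 3·t ≡ 5 (mod 7).
    The inverse of 3 mod 7 is 5 (since 3·5 = 15 = 2·7 + 1), so t ≡ 5·5 = 25 ≡ 4 (mod 7).
    Then x = 1943 + 12155·4 = 50563, valid modulo lcm(12155, 7) = 85085: x ≡ 50563 (mod 85085).
Verify against each original: 50563 mod 5 = 3, 50563 mod 11 = 7, 50563 mod 17 = 5, 50563 mod 13 = 6, 50563 mod 7 = 2.

x ≡ 50563 (mod 85085).
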